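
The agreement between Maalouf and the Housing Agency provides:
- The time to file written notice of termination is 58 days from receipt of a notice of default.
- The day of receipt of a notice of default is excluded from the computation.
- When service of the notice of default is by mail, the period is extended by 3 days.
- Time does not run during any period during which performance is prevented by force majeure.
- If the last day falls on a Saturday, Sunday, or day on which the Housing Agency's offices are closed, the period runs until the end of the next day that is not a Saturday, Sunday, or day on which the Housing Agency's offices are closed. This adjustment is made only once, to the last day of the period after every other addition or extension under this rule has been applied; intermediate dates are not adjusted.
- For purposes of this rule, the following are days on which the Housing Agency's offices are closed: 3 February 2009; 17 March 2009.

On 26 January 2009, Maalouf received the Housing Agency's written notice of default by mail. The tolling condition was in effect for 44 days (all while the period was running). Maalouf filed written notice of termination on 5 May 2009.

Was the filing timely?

58 days after 26 January 2009 is March 25, 2009.
Service was by mail, adding 3 days: March 25, 2009 + 3 days = March 28, 2009.
Tolling adds 44 days: March 28, 2009 + 44 days = May 11, 2009.
May 11, 2009 is a Monday and not a day on which the Housing Agency's offices are closed, so no extension applies.
The deadline is May 11, 2009; the filing on May 5, 2009 is on or before that date.

Yes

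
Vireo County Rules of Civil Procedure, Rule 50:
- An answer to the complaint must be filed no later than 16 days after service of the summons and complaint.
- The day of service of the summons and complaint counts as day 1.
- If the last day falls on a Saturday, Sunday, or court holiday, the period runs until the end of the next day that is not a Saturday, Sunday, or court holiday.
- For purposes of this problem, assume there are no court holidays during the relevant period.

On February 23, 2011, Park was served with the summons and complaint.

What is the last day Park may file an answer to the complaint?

Counting February 23, 2011 as day 1, day 16 is March 10, 2011.
March 10, 2011 is a Thursday and not a court holiday, so no extension applies.

March 10, 2011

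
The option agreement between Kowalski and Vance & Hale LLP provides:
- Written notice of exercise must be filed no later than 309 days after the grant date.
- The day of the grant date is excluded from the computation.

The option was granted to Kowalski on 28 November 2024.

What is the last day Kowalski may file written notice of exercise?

October 3, 2025

309 days after 28 November 2024 is October 3, 2025.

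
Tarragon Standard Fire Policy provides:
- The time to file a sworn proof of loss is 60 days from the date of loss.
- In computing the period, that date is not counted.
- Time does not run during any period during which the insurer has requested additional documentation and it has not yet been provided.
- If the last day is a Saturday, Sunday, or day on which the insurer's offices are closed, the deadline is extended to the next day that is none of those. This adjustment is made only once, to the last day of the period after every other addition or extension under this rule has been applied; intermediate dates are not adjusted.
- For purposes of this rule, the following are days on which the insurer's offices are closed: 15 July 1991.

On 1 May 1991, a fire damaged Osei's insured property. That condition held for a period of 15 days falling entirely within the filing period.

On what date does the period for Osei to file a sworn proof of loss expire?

60 days after 1 May 1991 is June 30, 1991.
Tolling adds 15 days: June 30, 1991 + 15 days = July 15, 1991.
July 15, 1991 is a listed holiday. The next qualifying day is July 16, 1991.

July 16, 1991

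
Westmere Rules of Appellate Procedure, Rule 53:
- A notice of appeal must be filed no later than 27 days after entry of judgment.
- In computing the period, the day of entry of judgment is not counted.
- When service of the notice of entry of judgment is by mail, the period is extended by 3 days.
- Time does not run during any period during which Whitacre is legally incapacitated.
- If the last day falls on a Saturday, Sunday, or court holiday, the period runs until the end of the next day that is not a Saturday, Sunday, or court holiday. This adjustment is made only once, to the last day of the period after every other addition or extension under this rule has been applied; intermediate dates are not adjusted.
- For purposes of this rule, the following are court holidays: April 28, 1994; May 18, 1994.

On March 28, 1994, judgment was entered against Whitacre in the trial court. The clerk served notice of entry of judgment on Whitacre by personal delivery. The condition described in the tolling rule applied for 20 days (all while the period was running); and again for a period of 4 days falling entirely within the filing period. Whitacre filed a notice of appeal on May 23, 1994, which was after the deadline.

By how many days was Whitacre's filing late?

4 days

27 days after March 28, 1994 is April 24, 1994.
Service was not by mail, so no mail extension applies.
Tolling adds 20 days: April 24, 1994 + 20 days = May 14, 1994.
Tolling adds 4 days: May 14, 1994 + 4 days = May 18, 1994.
May 18, 1994 is a listed holiday. The next qualifying day is May 19, 1994.
The deadline is May 19, 1994; from May 19, 1994 to May 23, 1994 is 4 days.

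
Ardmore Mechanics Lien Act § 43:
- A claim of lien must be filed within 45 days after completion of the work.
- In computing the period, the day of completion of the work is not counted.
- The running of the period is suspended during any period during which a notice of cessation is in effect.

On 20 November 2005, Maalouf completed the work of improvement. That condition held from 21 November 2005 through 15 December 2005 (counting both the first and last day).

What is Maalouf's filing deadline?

45 days after 20 November 2005 is January 4, 2006.
From November 21, 2005 through December 15, 2005 inclusive is 25 days; tolling adds 25 days: January 4, 2006 + 25 days = January 29, 2006.

January 29, 2006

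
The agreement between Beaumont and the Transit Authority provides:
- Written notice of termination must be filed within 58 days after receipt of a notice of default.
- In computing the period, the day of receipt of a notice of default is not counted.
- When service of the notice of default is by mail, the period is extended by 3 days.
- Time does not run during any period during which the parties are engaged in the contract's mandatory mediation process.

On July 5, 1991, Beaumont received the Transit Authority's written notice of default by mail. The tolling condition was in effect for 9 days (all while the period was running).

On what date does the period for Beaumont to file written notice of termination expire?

58 days after July 5, 1991 is September 1, 1991.
Service was by mail, adding 3 days: September 1, 1991 + 3 days = September 4, 1991.
Tolling adds 9 days: September 4, 1991 + 9 days = September 13, 1991.

September 13, 1991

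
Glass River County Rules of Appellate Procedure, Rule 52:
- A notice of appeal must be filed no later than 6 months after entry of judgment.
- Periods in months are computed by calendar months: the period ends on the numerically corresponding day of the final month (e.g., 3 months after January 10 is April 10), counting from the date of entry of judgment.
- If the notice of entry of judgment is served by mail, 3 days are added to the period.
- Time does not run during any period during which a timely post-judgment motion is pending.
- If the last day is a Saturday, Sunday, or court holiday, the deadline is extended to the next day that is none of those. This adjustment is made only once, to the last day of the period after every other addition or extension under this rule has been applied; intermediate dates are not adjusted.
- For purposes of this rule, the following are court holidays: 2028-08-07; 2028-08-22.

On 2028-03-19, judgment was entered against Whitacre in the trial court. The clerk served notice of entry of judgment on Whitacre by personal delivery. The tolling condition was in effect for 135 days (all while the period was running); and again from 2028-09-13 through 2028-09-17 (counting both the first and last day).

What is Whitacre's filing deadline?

February 6, 2029

6 months after 2028-03-19 is September 19, 2028.
Service was not by mail, so no mail extension applies.
Tolling adds 135 days: September 19, 2028 + 135 days = February 1, 2029.
From September 13, 2028 through September 17, 2028 inclusive is 5 days; tolling adds 5 days: February 1, 2029 + 5 days = February 6, 2029.
February 6, 2029 is a Tuesday and not a court holiday, so no extension applies.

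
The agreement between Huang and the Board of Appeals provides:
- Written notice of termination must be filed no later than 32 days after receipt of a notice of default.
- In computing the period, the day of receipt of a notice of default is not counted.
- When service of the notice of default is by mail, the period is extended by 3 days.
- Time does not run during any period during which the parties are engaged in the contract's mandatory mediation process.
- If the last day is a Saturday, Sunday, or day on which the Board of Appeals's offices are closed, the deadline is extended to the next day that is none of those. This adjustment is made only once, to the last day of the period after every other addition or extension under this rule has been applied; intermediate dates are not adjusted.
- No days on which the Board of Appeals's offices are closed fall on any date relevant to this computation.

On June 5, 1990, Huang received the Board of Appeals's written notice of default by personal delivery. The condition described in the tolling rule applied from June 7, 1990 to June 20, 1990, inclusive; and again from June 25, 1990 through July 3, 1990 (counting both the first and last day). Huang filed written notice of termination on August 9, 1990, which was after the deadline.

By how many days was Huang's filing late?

32 days after June 5, 1990 is July 7, 1990.
Service was not by mail, so no mail extension applies.
From June 7, 1990 through June 20, 1990 inclusive is 14 days; tolling adds 14 days: July 7, 1990 + 14 days = July 21, 1990.
From June 25, 1990 through July 3, 1990 inclusive is 9 days; tolling adds 9 days: July 21, 1990 + 9 days = July 30, 1990.
July 30, 1990 is a Monday and not a day on which the Board of Appeals's offices are closed, so no extension applies.
The deadline is July 30, 1990; from July 30, 1990 to August 9, 1990 is 10 days.

10 days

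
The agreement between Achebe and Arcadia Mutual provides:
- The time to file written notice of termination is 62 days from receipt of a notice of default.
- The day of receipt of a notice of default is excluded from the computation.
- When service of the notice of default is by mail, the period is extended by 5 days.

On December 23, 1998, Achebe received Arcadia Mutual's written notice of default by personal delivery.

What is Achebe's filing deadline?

62 days after December 23, 1998 is February 23, 1999.
Service was not by mail, so no mail extension applies.

February 23, 1999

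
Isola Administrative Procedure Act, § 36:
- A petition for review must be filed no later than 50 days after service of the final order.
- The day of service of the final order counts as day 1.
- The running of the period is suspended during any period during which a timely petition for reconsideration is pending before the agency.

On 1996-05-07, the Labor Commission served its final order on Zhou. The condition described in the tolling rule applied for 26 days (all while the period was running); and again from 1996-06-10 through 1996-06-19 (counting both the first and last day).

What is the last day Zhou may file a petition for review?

July 31, 1996

Counting 1996-05-07 as day 1, day 50 is June 25, 1996.
Tolling adds 26 days: June 25, 1996 + 26 days = July 21, 1996.
From June 10, 1996 through June 19, 1996 inclusive is 10 days; tolling adds 10 days: July 21, 1996 + 10 days = July 31, 1996.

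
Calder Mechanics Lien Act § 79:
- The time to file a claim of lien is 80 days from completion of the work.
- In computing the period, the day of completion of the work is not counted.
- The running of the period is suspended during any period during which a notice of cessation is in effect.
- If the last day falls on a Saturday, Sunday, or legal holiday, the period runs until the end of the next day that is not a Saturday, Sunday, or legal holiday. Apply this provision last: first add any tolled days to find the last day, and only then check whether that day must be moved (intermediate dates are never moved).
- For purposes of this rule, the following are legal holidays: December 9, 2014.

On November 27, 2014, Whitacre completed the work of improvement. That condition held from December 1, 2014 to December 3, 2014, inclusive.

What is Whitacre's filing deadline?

80 days after November 27, 2014 is February 15, 2015.
From December 1, 2014 through December 3, 2014 inclusive is 3 days; tolling adds 3 days: February 15, 2015 + 3 days = February 18, 2015.
February 18, 2015 is a Wednesday and not a legal holiday, so no extension applies.

February 18, 2015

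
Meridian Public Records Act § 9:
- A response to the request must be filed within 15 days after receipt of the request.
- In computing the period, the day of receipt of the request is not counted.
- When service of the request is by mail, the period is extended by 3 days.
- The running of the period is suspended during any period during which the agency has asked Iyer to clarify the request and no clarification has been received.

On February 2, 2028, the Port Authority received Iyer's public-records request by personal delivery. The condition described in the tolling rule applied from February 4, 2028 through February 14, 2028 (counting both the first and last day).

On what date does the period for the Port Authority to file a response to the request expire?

15 days after February 2, 2028 is February 17, 2028.
Service was not by mail, so no mail extension applies.
From February 4, 2028 through February 14, 2028 inclusive is 11 days; tolling adds 11 days: February 17, 2028 + 11 days = February 28, 2028.

February 28, 2028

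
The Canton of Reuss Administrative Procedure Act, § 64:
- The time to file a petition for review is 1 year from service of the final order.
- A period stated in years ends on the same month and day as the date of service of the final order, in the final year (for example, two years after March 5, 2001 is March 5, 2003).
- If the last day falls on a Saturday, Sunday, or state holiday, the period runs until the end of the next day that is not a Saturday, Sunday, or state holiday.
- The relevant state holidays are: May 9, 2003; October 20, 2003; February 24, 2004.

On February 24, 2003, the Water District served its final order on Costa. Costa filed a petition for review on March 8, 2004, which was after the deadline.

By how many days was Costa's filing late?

1 year after February 24, 2003 is February 24, 2004.
February 24, 2004 is a listed holiday. The next qualifying day is February 25, 2004.
The deadline is February 25, 2004; from February 25, 2004 to March 8, 2004 is 12 days.

12 days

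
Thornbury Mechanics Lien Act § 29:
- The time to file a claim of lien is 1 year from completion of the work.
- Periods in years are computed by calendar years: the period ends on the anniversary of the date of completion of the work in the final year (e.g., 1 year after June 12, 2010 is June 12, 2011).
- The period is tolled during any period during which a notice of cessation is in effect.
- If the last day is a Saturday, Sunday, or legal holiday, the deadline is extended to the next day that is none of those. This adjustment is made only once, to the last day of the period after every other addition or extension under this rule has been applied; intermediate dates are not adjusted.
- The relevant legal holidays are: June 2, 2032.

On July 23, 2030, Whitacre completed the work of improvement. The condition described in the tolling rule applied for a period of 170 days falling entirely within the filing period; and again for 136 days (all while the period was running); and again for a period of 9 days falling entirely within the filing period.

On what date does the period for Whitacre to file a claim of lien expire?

June 3, 2032

1 year after July 23, 2030 is July 23, 2031.
Tolling adds 170 days: July 23, 2031 + 170 days = January 9, 2032.
Tolling adds 136 days: January 9, 2032 + 136 days = May 24, 2032.
Tolling adds 9 days: May 24, 2032 + 9 days = June 2, 2032.
June 2, 2032 is a listed holiday. The next qualifying day is June 3, 2032.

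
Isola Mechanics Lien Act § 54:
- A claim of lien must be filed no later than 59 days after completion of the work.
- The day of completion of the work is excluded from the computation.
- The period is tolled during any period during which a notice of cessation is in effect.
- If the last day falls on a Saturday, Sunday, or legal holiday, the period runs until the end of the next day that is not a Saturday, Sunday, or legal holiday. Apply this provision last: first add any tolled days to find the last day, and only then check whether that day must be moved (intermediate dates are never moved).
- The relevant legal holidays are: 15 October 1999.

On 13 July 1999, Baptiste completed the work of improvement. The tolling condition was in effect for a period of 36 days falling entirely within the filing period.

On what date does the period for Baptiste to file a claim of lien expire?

59 days after 13 July 1999 is September 10, 1999.
Tolling adds 36 days: September 10, 1999 + 36 days = October 16, 1999.
October 16, 1999 is Saturday; October 17, 1999 is Sunday. The next qualifying day is October 18, 1999.

October 18, 1999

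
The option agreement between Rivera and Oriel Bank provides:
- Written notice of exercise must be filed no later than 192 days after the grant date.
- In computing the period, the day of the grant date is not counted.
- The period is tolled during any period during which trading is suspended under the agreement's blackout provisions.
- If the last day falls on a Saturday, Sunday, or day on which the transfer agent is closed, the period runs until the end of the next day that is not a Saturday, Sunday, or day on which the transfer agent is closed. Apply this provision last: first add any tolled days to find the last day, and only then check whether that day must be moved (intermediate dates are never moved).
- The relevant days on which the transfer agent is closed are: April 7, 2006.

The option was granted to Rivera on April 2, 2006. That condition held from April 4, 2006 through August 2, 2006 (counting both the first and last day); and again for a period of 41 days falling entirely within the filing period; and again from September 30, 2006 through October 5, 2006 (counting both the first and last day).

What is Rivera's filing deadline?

March 28, 2007

192 days after April 2, 2006 is October 11, 2006.
From April 4, 2006 through August 2, 2006 inclusive is 121 days; tolling adds 121 days: October 11, 2006 + 121 days = February 9, 2007.
Tolling adds 41 days: February 9, 2007 + 41 days = March 22, 2007.
From September 30, 2006 through October 5, 2006 inclusive is 6 days; tolling adds 6 days: March 22, 2007 + 6 days = March 28, 2007.
March 28, 2007 is a Wednesday and not a day on which the transfer agent is closed, so no extension applies.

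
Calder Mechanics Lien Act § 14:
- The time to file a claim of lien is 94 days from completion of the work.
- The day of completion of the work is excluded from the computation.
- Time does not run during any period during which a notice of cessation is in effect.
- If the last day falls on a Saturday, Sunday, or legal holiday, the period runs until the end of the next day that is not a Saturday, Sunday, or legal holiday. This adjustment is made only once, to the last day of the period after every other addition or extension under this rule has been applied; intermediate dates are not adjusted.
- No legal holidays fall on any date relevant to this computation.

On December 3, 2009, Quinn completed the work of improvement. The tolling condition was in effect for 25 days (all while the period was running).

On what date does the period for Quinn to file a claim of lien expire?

94 days after December 3, 2009 is March 7, 2010.
Tolling adds 25 days: March 7, 2010 + 25 days = April 1, 2010.
April 1, 2010 is a Thursday and not a legal holiday, so no extension applies.

April 1, 2010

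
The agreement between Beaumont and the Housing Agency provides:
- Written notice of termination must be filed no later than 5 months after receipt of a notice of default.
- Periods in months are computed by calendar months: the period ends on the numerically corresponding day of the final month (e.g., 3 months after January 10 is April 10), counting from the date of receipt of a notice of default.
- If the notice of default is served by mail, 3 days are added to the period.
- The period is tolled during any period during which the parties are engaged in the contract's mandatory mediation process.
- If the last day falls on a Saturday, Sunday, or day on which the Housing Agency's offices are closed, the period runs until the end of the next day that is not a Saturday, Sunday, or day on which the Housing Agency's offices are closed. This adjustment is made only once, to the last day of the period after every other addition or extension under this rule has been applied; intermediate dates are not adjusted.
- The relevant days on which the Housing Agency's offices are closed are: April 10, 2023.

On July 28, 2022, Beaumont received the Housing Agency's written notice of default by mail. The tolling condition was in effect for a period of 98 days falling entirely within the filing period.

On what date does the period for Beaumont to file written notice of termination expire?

April 11, 2023

5 months after July 28, 2022 is December 28, 2022.
Service was by mail, adding 3 days: December 28, 2022 + 3 days = December 31, 2022.
Tolling adds 98 days: December 31, 2022 + 98 days = April 8, 2023.
April 8, 2023 is Saturday; April 9, 2023 is Sunday; April 10, 2023 is a listed holiday. The next qualifying day is April 11, 2023.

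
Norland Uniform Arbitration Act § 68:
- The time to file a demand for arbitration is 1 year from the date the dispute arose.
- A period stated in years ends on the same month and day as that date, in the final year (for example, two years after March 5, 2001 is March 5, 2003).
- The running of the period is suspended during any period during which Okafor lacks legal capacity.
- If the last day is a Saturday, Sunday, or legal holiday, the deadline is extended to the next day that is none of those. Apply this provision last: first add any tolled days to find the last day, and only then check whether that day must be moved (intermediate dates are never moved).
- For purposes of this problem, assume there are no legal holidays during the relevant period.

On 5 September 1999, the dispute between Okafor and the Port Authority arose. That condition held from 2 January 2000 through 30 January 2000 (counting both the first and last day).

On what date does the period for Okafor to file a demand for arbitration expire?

October 4, 2000

1 year after 5 September 1999 is September 5, 2000.
From January 2, 2000 through January 30, 2000 inclusive is 29 days; tolling adds 29 days: September 5, 2000 + 29 days = October 4, 2000.
October 4, 2000 is a Wednesday and not a legal holiday, so no extension applies.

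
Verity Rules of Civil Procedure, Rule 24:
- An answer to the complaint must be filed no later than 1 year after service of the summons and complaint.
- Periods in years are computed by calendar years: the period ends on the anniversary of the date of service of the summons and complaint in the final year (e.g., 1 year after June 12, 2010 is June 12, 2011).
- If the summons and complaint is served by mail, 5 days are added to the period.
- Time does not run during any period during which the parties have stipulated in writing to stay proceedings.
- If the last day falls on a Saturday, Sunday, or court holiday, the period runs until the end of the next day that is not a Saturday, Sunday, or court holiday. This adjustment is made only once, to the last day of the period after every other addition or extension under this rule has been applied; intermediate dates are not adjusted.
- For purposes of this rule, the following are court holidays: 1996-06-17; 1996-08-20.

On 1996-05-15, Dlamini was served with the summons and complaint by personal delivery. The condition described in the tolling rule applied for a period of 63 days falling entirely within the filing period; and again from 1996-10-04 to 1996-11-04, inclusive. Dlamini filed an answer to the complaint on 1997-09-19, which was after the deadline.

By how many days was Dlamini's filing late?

32 days

1 year after 1996-05-15 is May 15, 1997.
Service was not by mail, so no mail extension applies.
Tolling adds 63 days: May 15, 1997 + 63 days = July 17, 1997.
From October 4, 1996 through November 4, 1996 inclusive is 32 days; tolling adds 32 days: July 17, 1997 + 32 days = August 18, 1997.
August 18, 1997 is a Monday and not a court holiday, so no extension applies.
The deadline is August 18, 1997; from August 18, 1997 to September 19, 1997 is 32 days.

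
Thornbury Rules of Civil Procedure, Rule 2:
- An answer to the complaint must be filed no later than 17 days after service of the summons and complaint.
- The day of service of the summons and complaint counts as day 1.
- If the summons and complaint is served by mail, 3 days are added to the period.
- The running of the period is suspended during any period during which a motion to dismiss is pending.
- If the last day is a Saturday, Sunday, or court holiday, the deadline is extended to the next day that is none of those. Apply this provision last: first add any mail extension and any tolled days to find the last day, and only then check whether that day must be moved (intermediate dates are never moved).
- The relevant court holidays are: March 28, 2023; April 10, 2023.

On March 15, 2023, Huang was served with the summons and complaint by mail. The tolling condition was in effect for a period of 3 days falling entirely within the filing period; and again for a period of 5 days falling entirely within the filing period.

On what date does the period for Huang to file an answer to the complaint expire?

Counting March 15, 2023 as day 1, day 17 is March 31, 2023.
Service was by mail, adding 3 days: March 31, 2023 + 3 days = April 3, 2023.
Tolling adds 3 days: April 3, 2023 + 3 days = April 6, 2023.
Tolling adds 5 days: April 6, 2023 + 5 days = April 11, 2023.
April 11, 2023 is a Tuesday and not a court holiday, so no extension applies.

April 11, 2023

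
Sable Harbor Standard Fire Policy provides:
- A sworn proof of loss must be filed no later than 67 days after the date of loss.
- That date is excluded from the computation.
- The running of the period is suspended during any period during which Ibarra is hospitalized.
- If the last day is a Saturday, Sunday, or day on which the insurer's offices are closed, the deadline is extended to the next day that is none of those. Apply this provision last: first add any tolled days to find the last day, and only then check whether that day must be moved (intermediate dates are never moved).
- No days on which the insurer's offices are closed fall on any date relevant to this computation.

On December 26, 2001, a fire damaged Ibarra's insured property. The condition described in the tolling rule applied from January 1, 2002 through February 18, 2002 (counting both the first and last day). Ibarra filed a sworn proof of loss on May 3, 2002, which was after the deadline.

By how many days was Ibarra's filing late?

11 days

67 days after December 26, 2001 is March 3, 2002.
From January 1, 2002 through February 18, 2002 inclusive is 49 days; tolling adds 49 days: March 3, 2002 + 49 days = April 21, 2002.
April 21, 2002 is Sunday. The next qualifying day is April 22, 2002.
The deadline is April 22, 2002; from April 22, 2002 to May 3, 2002 is 11 days.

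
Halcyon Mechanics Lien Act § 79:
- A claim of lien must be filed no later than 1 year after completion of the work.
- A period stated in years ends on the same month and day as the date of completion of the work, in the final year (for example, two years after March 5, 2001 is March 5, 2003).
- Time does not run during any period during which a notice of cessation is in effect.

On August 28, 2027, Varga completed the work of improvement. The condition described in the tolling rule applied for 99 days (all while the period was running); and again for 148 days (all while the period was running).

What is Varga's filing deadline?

May 2, 2029

1 year after August 28, 2027 is August 28, 2028.
Tolling adds 99 days: August 28, 2028 + 99 days = December 5, 2028.
Tolling adds 148 days: December 5, 2028 + 148 days = May 2, 2029.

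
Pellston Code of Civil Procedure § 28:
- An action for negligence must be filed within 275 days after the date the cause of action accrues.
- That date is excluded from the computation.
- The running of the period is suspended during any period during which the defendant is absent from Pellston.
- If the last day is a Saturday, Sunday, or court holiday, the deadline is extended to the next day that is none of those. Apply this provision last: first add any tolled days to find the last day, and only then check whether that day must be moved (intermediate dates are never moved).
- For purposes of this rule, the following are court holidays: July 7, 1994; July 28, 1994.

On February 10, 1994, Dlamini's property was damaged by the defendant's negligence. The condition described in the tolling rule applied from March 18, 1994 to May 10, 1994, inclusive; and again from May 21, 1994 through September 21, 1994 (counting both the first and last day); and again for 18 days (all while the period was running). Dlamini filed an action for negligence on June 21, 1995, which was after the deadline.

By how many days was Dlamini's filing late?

23 days

275 days after February 10, 1994 is November 12, 1994.
From March 18, 1994 through May 10, 1994 inclusive is 54 days; tolling adds 54 days: November 12, 1994 + 54 days = January 5, 1995.
From May 21, 1994 through September 21, 1994 inclusive is 124 days; tolling adds 124 days: January 5, 1995 + 124 days = May 9, 1995.
Tolling adds 18 days: May 9, 1995 + 18 days = May 27, 1995.
May 27, 1995 is Saturday; May 28, 1995 is Sunday. The next qualifying day is May 29, 1995.
The deadline is May 29, 1995; from May 29, 1995 to June 21, 1995 is 23 days.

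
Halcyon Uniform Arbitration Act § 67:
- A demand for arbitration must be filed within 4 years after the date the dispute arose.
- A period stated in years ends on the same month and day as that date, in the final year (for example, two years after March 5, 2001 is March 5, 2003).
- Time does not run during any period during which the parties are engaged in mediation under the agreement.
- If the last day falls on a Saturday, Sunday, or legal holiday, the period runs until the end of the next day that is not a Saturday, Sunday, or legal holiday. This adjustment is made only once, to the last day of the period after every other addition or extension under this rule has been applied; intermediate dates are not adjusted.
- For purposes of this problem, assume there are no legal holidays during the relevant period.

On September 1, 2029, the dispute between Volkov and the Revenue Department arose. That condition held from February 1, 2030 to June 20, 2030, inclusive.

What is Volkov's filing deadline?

January 19, 2034

4 years after September 1, 2029 is September 1, 2033.
From February 1, 2030 through June 20, 2030 inclusive is 140 days; tolling adds 140 days: September 1, 2033 + 140 days = January 19, 2034.
January 19, 2034 is a Thursday and not a legal holiday, so no extension applies.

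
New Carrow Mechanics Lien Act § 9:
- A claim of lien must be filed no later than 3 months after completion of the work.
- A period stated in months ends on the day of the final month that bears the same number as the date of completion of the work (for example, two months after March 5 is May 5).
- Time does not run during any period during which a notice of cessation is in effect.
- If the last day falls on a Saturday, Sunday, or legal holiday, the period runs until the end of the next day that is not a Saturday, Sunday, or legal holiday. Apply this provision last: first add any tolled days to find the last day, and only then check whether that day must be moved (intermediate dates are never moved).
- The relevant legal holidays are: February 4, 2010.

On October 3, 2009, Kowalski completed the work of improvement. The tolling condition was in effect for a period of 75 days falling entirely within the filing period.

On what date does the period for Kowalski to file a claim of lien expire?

March 19, 2010

3 months after October 3, 2009 is January 3, 2010.
Tolling adds 75 days: January 3, 2010 + 75 days = March 19, 2010.
March 19, 2010 is a Friday and not a legal holiday, so no extension applies.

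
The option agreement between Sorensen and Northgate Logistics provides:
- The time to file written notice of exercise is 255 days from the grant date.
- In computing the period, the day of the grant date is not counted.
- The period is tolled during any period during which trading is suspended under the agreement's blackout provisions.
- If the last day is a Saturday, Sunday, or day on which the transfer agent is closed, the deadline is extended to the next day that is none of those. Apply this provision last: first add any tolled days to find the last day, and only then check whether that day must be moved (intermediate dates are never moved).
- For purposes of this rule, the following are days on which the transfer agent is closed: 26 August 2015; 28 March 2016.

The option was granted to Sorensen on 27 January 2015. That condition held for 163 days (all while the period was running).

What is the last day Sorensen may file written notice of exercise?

255 days after 27 January 2015 is October 9, 2015.
Tolling adds 163 days: October 9, 2015 + 163 days = March 20, 2016.
March 20, 2016 is Sunday. The next qualifying day is March 21, 2016.

March 21, 2016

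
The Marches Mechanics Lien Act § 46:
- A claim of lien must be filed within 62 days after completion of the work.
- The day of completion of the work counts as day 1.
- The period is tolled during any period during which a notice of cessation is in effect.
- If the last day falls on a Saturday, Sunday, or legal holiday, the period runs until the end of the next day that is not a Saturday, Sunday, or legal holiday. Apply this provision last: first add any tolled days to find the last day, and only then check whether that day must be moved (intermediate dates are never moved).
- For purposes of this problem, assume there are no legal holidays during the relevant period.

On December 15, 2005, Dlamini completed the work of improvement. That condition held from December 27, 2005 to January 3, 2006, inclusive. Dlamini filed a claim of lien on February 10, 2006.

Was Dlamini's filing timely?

Counting December 15, 2005 as day 1, day 62 is February 14, 2006.
From December 27, 2005 through January 3, 2006 inclusive is 8 days; tolling adds 8 days: February 14, 2006 + 8 days = February 22, 2006.
February 22, 2006 is a Wednesday and not a legal holiday, so no extension applies.
The deadline is February 22, 2006; the filing on February 10, 2006 is on or before that date.

Yes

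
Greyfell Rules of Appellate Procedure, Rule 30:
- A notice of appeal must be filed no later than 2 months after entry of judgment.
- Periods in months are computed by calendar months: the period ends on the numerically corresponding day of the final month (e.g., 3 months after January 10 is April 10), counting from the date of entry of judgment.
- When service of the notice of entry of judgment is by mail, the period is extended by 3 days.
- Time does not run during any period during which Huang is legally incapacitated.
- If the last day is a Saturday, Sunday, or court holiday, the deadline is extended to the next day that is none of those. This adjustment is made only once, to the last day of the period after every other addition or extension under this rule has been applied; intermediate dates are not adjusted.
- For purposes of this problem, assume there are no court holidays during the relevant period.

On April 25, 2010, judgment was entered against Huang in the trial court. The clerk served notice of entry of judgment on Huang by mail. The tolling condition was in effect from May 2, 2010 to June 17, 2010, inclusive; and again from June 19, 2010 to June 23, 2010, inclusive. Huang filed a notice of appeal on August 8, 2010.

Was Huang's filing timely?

2 months after April 25, 2010 is June 25, 2010.
Service was by mail, adding 3 days: June 25, 2010 + 3 days = June 28, 2010.
From May 2, 2010 through June 17, 2010 inclusive is 47 days; tolling adds 47 days: June 28, 2010 + 47 days = August 14, 2010.
From June 19, 2010 through June 23, 2010 inclusive is 5 days; tolling adds 5 days: August 14, 2010 + 5 days = August 19, 2010.
August 19, 2010 is a Thursday and not a court holiday, so no extension applies.
The deadline is August 19, 2010; the filing on August 8, 2010 is on or before that date.

Yes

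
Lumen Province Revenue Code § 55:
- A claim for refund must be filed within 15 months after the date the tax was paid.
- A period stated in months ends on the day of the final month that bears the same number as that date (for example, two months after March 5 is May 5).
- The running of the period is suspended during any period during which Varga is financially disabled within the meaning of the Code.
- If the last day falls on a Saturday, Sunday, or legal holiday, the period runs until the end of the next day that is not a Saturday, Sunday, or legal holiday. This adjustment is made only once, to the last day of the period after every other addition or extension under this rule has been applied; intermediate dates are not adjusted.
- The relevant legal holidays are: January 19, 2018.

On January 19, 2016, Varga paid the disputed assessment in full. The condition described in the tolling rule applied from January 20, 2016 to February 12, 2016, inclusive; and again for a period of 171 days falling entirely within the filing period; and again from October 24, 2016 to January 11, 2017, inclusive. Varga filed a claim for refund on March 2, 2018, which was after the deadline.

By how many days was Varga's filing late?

15 months after January 19, 2016 is April 19, 2017.
From January 20, 2016 through February 12, 2016 inclusive is 24 days; tolling adds 24 days: April 19, 2017 + 24 days = May 13, 2017.
Tolling adds 171 days: May 13, 2017 + 171 days = October 31, 2017.
From October 24, 2016 through January 11, 2017 inclusive is 80 days; tolling adds 80 days: October 31, 2017 + 80 days = January 19, 2018.
January 19, 2018 is a listed holiday; January 20, 2018 is Saturday; January 21, 2018 is Sunday. The next qualifying day is January 22, 2018.
The deadline is January 22, 2018; from January 22, 2018 to March 2, 2018 is 39 days.

39 days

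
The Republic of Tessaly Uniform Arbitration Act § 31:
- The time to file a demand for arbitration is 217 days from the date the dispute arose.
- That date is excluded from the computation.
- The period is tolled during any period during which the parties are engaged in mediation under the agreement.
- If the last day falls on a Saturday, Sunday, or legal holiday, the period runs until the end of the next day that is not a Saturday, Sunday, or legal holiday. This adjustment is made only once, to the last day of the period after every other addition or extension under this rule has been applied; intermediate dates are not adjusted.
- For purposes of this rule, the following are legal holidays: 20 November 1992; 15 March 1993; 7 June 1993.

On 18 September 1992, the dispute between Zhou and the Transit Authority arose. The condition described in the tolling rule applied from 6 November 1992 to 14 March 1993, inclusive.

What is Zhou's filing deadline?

August 30, 1993

217 days after 18 September 1992 is April 23, 1993.
From November 6, 1992 through March 14, 1993 inclusive is 129 days; tolling adds 129 days: April 23, 1993 + 129 days = August 30, 1993.
August 30, 1993 is a Monday and not a legal holiday, so no extension applies.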